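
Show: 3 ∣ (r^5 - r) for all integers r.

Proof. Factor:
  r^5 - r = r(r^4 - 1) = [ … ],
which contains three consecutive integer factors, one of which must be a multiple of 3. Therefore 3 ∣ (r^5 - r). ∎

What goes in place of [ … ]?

r^4 - 1 = (r^2 - 1)(r^2 + 1), and r^2 - 1 = (r-1)(r+1).
So r(r^4 - 1) = (r - 1)r(r + 1)(r^2 + 1).

(r - 1)r(r + 1)(r^2 + 1)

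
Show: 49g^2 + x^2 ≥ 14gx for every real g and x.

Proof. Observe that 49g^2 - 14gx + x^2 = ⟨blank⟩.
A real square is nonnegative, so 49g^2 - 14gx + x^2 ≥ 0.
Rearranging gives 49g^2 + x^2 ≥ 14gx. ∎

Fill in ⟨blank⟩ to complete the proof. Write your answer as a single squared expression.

(7g - x)^2

49g^2 - 14gx + x^2 is a perfect-square trinomial: the outer terms are (7g)^2 and (x)^2, and the cross term is -2·7g·x.
So 49g^2 - 14gx + x^2 = (7g - x)^2 ≥ 0.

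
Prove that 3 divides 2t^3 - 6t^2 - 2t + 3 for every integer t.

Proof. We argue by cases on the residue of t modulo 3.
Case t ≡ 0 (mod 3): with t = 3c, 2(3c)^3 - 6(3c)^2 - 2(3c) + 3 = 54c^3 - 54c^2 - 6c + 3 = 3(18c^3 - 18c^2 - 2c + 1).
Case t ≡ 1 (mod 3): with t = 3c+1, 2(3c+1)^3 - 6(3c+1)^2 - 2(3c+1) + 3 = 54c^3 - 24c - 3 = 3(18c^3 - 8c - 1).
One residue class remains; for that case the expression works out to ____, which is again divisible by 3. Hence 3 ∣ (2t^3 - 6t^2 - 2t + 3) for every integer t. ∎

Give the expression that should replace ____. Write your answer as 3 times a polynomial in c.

3(18c^3 + 18c^2 - 2c - 3)

The residues treated are {0, 1}, so the missing case is t ≡ 2 (mod 3); write t = 3c+2.
Then 2(3c+2)^3 - 6(3c+2)^2 - 2(3c+2) + 3 = 54c^3 + 54c^2 - 6c - 9 = 3(18c^3 + 18c^2 - 2c - 3).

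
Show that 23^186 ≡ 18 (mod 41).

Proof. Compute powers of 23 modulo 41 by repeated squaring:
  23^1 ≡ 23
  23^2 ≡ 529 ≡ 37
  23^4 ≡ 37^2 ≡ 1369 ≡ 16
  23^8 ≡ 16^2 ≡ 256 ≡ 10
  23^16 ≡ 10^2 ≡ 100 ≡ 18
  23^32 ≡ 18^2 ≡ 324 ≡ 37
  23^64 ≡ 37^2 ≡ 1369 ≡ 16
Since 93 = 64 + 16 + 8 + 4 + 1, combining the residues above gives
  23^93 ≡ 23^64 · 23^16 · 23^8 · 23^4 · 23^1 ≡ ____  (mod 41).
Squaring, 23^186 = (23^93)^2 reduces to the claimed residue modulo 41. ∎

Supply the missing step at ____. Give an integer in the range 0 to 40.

23^64 · 23^16 · 23^8 · 23^4 · 23^1 ≡ 16 · 18 · 10 · 16 · 23 = 1059840.
1059840 mod 41 = 31, so 23^93 ≡ 31 (mod 41).

31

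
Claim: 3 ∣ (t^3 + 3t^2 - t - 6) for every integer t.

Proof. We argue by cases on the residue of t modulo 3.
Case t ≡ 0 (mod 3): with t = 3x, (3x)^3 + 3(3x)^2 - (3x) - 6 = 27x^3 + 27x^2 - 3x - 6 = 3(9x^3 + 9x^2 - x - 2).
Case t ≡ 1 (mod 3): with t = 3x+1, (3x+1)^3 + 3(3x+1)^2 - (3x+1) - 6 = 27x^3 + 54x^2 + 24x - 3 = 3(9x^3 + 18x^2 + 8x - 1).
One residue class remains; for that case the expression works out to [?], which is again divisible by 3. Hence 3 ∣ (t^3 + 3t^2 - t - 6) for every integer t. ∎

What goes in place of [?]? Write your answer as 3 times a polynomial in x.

Only t ≡ 2 (mod 3) is unaccounted for. Put t = 3x+2:
(3x+2)^3 + 3(3x+2)^2 - (3x+2) - 6 expands to 27x^3 + 81x^2 + 69x + 12,
and factoring out 3 leaves 3(9x^3 + 27x^2 + 23x + 4).

3(9x^3 + 27x^2 + 23x + 4)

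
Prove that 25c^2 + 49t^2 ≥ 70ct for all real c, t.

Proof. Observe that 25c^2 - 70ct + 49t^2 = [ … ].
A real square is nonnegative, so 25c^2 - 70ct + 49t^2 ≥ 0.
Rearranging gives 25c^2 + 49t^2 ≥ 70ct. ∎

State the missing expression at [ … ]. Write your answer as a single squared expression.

25c^2 - 70ct + 49t^2 is a perfect-square trinomial: the outer terms are (5c)^2 and (7t)^2, and the cross term is -2·5c·7t.
So 25c^2 - 70ct + 49t^2 = (5c - 7t)^2 ≥ 0.

(5c - 7t)^2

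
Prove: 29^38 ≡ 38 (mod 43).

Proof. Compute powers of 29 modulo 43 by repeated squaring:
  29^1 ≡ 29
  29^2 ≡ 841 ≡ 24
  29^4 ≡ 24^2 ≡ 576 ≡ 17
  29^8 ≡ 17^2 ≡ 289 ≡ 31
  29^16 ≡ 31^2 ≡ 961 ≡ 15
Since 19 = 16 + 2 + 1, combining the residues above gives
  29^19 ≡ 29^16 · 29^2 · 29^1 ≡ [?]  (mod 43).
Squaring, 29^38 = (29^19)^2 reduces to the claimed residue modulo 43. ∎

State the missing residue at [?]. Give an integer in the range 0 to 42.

29^16 · 29^2 · 29^1 ≡ 15 · 24 · 29 = 10440.
10440 mod 43 = 34, so 29^19 ≡ 34 (mod 43).

34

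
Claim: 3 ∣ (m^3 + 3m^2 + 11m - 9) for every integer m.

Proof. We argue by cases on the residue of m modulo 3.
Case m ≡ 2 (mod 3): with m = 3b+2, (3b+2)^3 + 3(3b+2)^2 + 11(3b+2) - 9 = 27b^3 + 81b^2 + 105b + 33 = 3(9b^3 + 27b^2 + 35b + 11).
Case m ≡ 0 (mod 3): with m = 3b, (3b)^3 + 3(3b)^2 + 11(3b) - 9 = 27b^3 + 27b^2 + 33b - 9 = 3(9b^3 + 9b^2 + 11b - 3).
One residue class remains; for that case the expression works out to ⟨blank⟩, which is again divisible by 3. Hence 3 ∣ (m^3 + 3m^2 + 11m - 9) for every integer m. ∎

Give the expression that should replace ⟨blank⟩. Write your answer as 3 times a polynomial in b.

3(9b^3 + 18b^2 + 20b + 2)

The residues treated are {2, 0}, so the missing case is m ≡ 1 (mod 3); write m = 3b+1.
Then (3b+1)^3 + 3(3b+1)^2 + 11(3b+1) - 9 = 27b^3 + 54b^2 + 60b + 6 = 3(9b^3 + 18b^2 + 20b + 2).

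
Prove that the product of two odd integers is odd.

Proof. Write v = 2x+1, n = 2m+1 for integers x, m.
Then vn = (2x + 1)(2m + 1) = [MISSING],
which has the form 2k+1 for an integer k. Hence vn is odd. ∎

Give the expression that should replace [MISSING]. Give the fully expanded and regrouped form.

2(2mx + m + x) + 1

Expanding: (2x + 1)(2m + 1) = 4mx + 2m + 2x + 1.
Every term except the constant is even, so this is 2(2mx + m + x) + 1,
and 2mx + m + x ∈ ℤ gives the required form.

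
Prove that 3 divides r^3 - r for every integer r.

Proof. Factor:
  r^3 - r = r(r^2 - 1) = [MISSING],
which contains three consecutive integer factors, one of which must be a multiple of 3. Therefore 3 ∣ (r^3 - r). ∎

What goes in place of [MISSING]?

r(r^2 - 1) = r(r - 1)(r + 1) = (r - 1)r(r + 1).
These three factors are consecutive integers, so their product is divisible by 3.

(r - 1)r(r + 1)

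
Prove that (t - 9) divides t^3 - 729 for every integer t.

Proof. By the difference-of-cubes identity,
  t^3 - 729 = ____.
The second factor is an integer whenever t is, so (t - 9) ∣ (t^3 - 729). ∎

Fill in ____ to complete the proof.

Polynomial division of t^3 - 729 by t - 9 leaves remainder 0 and quotient t^2 + 9t + 81.
Hence t^3 - 729 = (t - 9)(t^2 + 9t + 81).

(t - 9)(t^2 + 9t + 81)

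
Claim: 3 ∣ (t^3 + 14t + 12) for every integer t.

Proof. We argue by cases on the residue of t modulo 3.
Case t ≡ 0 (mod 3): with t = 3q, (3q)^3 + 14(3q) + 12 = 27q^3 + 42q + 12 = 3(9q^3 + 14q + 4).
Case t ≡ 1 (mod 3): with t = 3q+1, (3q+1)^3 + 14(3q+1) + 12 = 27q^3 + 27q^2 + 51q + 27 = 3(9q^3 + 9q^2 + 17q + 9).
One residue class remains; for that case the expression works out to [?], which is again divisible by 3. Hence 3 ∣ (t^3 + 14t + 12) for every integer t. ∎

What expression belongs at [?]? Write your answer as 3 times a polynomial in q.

3(9q^3 + 18q^2 + 26q + 16)

The residues treated are {0, 1}, so the missing case is t ≡ 2 (mod 3); write t = 3q+2.
Then (3q+2)^3 + 14(3q+2) + 12 = 27q^3 + 54q^2 + 78q + 48 = 3(9q^3 + 18q^2 + 26q + 16).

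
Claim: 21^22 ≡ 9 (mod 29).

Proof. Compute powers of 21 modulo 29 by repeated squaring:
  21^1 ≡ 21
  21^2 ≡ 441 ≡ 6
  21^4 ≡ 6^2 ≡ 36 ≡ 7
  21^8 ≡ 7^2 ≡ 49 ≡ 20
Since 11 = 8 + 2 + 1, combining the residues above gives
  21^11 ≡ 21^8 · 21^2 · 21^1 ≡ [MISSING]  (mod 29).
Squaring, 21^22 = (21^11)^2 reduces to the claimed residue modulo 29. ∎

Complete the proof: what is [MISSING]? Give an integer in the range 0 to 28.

21^8 · 21^2 · 21^1 ≡ 20 · 6 · 21 = 2520.
2520 mod 29 = 26, so 21^11 ≡ 26 (mod 29).

26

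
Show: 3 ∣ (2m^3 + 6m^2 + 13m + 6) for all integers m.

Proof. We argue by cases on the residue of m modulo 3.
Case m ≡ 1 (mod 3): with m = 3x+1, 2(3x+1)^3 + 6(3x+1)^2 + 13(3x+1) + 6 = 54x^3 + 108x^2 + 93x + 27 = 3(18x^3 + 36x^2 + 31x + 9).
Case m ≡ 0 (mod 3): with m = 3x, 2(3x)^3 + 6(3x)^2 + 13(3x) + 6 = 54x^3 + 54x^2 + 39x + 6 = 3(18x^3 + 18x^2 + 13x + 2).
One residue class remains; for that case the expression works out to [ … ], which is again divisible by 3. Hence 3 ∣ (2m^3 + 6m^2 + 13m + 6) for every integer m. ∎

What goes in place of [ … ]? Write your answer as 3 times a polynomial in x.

Only m ≡ 2 (mod 3) is unaccounted for. Put m = 3x+2:
2(3x+2)^3 + 6(3x+2)^2 + 13(3x+2) + 6 expands to 54x^3 + 162x^2 + 183x + 72,
and factoring out 3 leaves 3(18x^3 + 54x^2 + 61x + 24).

3(18x^3 + 54x^2 + 61x + 24)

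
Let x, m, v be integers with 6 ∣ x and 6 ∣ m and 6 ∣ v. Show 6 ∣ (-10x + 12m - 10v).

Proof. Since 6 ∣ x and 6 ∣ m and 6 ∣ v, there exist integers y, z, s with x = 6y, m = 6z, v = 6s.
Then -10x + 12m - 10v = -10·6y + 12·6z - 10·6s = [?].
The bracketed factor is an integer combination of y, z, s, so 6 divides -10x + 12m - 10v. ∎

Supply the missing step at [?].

Each term has a factor of 6: -10·6y + 12·6z - 10·6s = 6·(-10s - 10y + 12z).
Since -10s - 10y + 12z is an integer, 6 ∣ (-10x + 12m - 10v).

6(-10s - 10y + 12z)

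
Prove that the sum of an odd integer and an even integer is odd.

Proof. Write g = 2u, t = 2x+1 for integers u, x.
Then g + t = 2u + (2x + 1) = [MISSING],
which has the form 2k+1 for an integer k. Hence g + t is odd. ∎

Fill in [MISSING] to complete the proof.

2u + (2x + 1) = 2u + 2x + 1
= 2(u + x) + 1.
Since u + x is an integer, the sum is of the form 2k+1 for an integer k.

2(u + x) + 1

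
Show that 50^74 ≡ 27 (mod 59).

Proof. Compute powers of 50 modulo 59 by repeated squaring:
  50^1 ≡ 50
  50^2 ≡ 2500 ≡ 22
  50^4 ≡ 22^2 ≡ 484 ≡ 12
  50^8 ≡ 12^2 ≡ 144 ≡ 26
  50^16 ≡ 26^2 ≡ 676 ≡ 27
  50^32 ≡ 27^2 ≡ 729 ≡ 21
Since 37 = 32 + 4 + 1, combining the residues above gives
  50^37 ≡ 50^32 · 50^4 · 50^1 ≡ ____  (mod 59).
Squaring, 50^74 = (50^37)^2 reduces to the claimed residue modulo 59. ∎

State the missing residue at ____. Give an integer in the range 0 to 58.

33

Multiply the listed residues: 21 · 12 · 50 = 252 → 12600.
Reducing modulo 59: 12600 = 213·59 + 33, so 50^37 ≡ 33.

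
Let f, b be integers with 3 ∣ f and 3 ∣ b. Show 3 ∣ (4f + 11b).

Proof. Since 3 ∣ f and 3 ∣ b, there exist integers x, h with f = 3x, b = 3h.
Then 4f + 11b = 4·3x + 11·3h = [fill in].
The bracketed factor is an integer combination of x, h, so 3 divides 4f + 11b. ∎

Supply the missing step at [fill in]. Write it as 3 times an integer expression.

Each term has a factor of 3: 4·3x + 11·3h = 3·(11h + 4x).
Since 11h + 4x is an integer, 3 ∣ (4f + 11b).

3(11h + 4x)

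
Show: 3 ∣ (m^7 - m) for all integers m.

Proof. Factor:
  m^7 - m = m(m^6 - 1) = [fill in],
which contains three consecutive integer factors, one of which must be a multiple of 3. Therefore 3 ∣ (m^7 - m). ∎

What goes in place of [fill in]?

(m - 1)m(m + 1)(m^4 + m^2 + 1)

m^6 - 1 = (m^2 - 1)(m^4 + m^2 + 1), and m^2 - 1 = (m-1)(m+1).
So m(m^6 - 1) = (m - 1)m(m + 1)(m^4 + m^2 + 1).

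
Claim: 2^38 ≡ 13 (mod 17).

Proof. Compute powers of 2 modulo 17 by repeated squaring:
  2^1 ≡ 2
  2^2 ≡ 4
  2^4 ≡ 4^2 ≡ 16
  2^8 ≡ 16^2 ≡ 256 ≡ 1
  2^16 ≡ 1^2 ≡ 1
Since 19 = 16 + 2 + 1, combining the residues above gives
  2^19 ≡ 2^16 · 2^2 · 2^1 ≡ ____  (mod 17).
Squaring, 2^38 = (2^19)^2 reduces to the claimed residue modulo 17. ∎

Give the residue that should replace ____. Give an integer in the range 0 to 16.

2^16 · 2^2 · 2^1 ≡ 1 · 4 · 2 = 8.
8 mod 17 = 8, so 2^19 ≡ 8 (mod 17).

8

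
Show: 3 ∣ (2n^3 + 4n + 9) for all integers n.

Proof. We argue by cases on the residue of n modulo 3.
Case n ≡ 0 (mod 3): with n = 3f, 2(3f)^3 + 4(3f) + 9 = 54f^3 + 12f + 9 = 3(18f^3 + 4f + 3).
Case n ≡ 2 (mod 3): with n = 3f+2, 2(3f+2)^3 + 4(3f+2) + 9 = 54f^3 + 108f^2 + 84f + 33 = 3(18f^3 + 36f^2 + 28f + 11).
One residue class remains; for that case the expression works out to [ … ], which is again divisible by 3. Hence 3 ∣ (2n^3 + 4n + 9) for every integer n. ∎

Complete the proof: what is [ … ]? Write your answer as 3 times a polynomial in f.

The residues treated are {0, 2}, so the missing case is n ≡ 1 (mod 3); write n = 3f+1.
Then 2(3f+1)^3 + 4(3f+1) + 9 = 54f^3 + 54f^2 + 30f + 15 = 3(18f^3 + 18f^2 + 10f + 5).

3(18f^3 + 18f^2 + 10f + 5)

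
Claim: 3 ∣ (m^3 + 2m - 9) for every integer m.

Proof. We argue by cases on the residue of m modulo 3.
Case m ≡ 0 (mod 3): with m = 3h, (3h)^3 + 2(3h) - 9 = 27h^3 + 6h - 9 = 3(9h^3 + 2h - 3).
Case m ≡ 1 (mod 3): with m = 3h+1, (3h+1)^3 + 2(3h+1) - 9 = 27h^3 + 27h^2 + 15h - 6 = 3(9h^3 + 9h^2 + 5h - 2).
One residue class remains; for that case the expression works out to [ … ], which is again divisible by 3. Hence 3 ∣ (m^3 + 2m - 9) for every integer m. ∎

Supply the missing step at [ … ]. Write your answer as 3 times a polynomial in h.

3(9h^3 + 18h^2 + 14h + 1)

Only m ≡ 2 (mod 3) is unaccounted for. Put m = 3h+2:
(3h+2)^3 + 2(3h+2) - 9 expands to 27h^3 + 54h^2 + 42h + 3,
and factoring out 3 leaves 3(9h^3 + 18h^2 + 14h + 1).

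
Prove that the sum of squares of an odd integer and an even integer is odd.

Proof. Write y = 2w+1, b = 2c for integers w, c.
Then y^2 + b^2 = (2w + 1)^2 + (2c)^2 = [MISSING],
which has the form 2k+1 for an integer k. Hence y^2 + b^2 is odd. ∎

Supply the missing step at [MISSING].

2(2c^2 + 2w^2 + 2w) + 1

Expanding: (2w + 1)^2 + (2c)^2 = 4c^2 + 4w^2 + 4w + 1.
Every term except the constant is even, so this is 2(2c^2 + 2w^2 + 2w) + 1,
and 2c^2 + 2w^2 + 2w ∈ ℤ gives the required form.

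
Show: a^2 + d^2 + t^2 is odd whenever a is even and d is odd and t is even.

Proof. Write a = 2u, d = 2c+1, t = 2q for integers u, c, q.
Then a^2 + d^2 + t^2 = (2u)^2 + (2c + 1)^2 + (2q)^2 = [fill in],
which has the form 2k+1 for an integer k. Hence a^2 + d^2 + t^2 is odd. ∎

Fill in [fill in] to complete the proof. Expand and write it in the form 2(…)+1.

2(2c^2 + 2c + 2q^2 + 2u^2) + 1

Expanding: (2u)^2 + (2c + 1)^2 + (2q)^2 = 4c^2 + 4c + 4q^2 + 4u^2 + 1.
Every term except the constant is even, so this is 2(2c^2 + 2c + 2q^2 + 2u^2) + 1,
and 2c^2 + 2c + 2q^2 + 2u^2 ∈ ℤ gives the required form.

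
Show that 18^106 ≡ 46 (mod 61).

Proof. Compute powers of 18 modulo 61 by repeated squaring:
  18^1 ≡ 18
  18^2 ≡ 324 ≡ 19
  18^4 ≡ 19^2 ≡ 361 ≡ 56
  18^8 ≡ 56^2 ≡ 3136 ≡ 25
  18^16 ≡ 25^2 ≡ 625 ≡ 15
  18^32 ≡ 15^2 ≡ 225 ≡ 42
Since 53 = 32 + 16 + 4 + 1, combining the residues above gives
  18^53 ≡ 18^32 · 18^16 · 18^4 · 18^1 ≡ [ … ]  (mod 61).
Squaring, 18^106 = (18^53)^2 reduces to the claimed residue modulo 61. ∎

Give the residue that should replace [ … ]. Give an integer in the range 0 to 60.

Multiply the listed residues: 42 · 15 · 56 · 18 = 630 → 35280 → 635040.
Reducing modulo 61: 635040 = 10410·61 + 30, so 18^53 ≡ 30.

30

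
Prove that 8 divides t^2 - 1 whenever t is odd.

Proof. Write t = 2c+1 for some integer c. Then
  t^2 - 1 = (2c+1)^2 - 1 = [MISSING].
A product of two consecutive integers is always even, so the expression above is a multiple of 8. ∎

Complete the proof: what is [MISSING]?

4c(c + 1)

(2c+1)^2 - 1 = 4c^2 + 4c + 1 - 1 = 4c^2 + 4c = 4c(c+1).
Since c and c+1 are consecutive, c(c+1) is even, and 4·(even) is a multiple of 8.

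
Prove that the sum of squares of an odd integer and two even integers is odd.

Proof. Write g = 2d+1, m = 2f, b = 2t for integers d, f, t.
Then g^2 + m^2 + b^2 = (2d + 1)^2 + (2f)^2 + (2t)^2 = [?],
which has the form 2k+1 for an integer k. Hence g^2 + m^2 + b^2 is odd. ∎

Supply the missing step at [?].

Expanding: (2d + 1)^2 + (2f)^2 + (2t)^2 = 4d^2 + 4d + 4f^2 + 4t^2 + 1.
Every term except the constant is even, so this is 2(2d^2 + 2d + 2f^2 + 2t^2) + 1,
and 2d^2 + 2d + 2f^2 + 2t^2 ∈ ℤ gives the required form.

2(2d^2 + 2d + 2f^2 + 2t^2) + 1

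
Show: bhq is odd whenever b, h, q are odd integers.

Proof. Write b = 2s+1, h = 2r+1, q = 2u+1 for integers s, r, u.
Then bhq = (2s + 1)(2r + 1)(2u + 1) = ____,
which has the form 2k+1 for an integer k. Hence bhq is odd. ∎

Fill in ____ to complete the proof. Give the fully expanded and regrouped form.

Expanding: (2s + 1)(2r + 1)(2u + 1) = 8rsu + 4rs + 4ru + 2r + 4su + 2s + 2u + 1.
Every term except the constant is even, so this is 2(4rsu + 2rs + 2ru + r + 2su + s + u) + 1,
and 4rsu + 2rs + 2ru + r + 2su + s + u ∈ ℤ gives the required form.

2(4rsu + 2rs + 2ru + r + 2su + s + u) + 1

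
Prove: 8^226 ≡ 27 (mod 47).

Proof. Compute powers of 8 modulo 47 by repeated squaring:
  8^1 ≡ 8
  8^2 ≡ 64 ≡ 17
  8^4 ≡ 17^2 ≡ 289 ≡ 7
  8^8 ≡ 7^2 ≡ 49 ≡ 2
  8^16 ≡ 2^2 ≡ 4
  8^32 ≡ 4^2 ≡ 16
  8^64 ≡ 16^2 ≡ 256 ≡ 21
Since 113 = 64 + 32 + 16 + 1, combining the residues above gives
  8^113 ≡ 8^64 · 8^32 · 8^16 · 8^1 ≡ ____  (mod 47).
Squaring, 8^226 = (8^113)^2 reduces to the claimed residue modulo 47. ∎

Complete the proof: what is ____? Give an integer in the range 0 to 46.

Multiply the listed residues: 21 · 16 · 4 · 8 = 336 → 1344 → 10752.
Reducing modulo 47: 10752 = 228·47 + 36, so 8^113 ≡ 36.

36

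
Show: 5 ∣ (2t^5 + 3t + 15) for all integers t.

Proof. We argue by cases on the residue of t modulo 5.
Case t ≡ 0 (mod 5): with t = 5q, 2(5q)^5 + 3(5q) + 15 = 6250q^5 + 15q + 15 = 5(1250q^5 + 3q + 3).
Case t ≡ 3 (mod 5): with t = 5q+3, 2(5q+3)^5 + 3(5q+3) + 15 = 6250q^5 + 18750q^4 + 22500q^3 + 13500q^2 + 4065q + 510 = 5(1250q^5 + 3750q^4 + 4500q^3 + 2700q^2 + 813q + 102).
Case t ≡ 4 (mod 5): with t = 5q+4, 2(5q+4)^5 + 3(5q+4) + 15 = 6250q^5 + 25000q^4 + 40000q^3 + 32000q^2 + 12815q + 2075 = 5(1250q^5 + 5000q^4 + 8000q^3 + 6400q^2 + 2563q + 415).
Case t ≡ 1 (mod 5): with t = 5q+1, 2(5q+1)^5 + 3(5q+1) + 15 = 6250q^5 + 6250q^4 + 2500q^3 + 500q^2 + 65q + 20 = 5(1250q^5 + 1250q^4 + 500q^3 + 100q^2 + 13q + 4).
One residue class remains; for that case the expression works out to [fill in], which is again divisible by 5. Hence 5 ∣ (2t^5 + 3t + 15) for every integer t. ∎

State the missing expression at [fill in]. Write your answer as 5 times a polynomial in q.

5(1250q^5 + 2500q^4 + 2000q^3 + 800q^2 + 163q + 17)

The residues treated are {0, 3, 4, 1}, so the missing case is t ≡ 2 (mod 5); write t = 5q+2.
Then 2(5q+2)^5 + 3(5q+2) + 15 = 6250q^5 + 12500q^4 + 10000q^3 + 4000q^2 + 815q + 85 = 5(1250q^5 + 2500q^4 + 2000q^3 + 800q^2 + 163q + 17).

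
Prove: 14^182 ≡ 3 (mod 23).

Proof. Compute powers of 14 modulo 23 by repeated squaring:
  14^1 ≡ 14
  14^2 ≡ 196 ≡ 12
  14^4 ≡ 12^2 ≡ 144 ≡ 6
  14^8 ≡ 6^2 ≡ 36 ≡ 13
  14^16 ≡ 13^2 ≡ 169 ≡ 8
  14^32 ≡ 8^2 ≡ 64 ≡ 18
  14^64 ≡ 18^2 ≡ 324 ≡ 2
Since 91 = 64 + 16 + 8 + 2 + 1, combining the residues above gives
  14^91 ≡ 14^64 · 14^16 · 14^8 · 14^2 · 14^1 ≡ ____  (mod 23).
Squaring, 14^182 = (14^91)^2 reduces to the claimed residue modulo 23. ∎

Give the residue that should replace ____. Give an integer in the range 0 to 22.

14^64 · 14^16 · 14^8 · 14^2 · 14^1 ≡ 2 · 8 · 13 · 12 · 14 = 34944.
34944 mod 23 = 7, so 14^91 ≡ 7 (mod 23).

7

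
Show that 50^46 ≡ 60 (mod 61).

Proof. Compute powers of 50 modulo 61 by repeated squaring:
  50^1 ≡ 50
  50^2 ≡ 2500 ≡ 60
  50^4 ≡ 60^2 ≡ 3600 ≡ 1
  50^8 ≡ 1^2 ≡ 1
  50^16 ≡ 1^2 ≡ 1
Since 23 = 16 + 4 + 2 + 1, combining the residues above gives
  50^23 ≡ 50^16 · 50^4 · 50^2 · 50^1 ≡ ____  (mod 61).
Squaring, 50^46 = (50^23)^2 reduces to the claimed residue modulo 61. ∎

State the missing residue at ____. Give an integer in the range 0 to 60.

50^16 · 50^4 · 50^2 · 50^1 ≡ 1 · 1 · 60 · 50 = 3000.
3000 mod 61 = 11, so 50^23 ≡ 11 (mod 61).

11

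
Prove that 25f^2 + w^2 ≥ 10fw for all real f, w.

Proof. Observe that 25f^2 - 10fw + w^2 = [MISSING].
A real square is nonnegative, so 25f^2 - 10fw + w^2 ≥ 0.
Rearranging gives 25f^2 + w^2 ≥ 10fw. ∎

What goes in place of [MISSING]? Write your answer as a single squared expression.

(5f - w)^2

The leading and trailing coefficients are 5^2 and 1^2, and 10 = 2·5·1, so the trinomial is (5f - w)^2.
Hence 25f^2 - 10fw + w^2 ≥ 0.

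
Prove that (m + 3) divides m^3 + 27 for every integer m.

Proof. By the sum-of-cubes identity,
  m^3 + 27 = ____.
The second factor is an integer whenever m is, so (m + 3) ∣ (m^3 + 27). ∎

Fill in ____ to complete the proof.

(m + 3)(m^2 - 3m + 9)

Polynomial division of m^3 + 27 by m + 3 leaves remainder 0 and quotient m^2 - 3m + 9.
Hence m^3 + 27 = (m + 3)(m^2 - 3m + 9).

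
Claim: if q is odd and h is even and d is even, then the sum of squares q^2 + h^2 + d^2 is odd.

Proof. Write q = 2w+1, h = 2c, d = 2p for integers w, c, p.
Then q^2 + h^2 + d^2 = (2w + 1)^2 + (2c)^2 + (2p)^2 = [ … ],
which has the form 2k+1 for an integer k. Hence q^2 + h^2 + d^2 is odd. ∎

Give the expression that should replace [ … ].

Expanding: (2w + 1)^2 + (2c)^2 + (2p)^2 = 4c^2 + 4p^2 + 4w^2 + 4w + 1.
Every term except the constant is even, so this is 2(2c^2 + 2p^2 + 2w^2 + 2w) + 1,
and 2c^2 + 2p^2 + 2w^2 + 2w ∈ ℤ gives the required form.

2(2c^2 + 2p^2 + 2w^2 + 2w) + 1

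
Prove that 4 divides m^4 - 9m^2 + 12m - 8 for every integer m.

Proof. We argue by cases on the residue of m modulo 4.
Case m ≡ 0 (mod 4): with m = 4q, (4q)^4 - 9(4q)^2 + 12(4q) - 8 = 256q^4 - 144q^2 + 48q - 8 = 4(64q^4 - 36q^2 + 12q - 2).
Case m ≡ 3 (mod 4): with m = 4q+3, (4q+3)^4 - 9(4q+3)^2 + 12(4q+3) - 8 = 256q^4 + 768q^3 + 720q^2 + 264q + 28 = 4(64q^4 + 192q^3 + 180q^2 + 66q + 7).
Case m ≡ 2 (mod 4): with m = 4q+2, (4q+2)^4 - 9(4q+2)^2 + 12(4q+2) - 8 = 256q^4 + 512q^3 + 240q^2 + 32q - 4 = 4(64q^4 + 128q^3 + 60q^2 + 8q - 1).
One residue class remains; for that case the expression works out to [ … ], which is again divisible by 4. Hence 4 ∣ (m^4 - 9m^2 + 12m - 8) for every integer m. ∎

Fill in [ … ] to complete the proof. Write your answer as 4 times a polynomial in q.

4(64q^4 + 64q^3 - 12q^2 - 2q - 1)

The residues treated are {0, 3, 2}, so the missing case is m ≡ 1 (mod 4); write m = 4q+1.
Then (4q+1)^4 - 9(4q+1)^2 + 12(4q+1) - 8 = 256q^4 + 256q^3 - 48q^2 - 8q - 4 = 4(64q^4 + 64q^3 - 12q^2 - 2q - 1).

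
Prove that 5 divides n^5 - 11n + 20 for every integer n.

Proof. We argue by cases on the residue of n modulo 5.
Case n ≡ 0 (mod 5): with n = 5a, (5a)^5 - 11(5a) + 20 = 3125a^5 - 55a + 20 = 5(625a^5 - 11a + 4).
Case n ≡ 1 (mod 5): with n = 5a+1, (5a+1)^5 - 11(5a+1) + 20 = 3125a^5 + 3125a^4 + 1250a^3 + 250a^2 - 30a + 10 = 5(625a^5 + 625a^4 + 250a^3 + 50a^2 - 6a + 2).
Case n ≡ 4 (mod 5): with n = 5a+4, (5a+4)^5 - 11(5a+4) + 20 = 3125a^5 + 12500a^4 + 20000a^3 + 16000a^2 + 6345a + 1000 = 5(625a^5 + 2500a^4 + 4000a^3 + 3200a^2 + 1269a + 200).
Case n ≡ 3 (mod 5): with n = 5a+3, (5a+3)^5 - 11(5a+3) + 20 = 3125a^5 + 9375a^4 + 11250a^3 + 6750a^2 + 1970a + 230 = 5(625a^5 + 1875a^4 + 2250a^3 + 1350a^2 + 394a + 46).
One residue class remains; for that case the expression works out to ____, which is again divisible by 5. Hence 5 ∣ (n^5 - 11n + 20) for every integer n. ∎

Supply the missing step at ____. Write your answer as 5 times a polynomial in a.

5(625a^5 + 1250a^4 + 1000a^3 + 400a^2 + 69a + 6)

Only n ≡ 2 (mod 5) is unaccounted for. Put n = 5a+2:
(5a+2)^5 - 11(5a+2) + 20 expands to 3125a^5 + 6250a^4 + 5000a^3 + 2000a^2 + 345a + 30,
and factoring out 5 leaves 5(625a^5 + 1250a^4 + 1000a^3 + 400a^2 + 69a + 6).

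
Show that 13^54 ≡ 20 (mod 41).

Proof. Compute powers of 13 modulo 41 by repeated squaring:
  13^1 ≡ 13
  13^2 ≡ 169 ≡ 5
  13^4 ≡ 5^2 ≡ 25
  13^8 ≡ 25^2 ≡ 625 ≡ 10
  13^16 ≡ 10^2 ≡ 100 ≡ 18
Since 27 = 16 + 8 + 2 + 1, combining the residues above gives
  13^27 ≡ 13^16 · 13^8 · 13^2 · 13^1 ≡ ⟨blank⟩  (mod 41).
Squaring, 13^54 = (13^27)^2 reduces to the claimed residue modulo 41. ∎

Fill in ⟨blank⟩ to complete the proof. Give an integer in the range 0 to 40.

13^16 · 13^8 · 13^2 · 13^1 ≡ 18 · 10 · 5 · 13 = 11700.
11700 mod 41 = 15, so 13^27 ≡ 15 (mod 41).

15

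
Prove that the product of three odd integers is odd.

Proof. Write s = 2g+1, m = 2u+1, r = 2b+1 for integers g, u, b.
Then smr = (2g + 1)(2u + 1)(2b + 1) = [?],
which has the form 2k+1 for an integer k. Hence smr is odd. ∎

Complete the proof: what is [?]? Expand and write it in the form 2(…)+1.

Expanding: (2g + 1)(2u + 1)(2b + 1) = 8bgu + 4bg + 4bu + 2b + 4gu + 2g + 2u + 1.
Every term except the constant is even, so this is 2(4bgu + 2bg + 2bu + b + 2gu + g + u) + 1,
and 4bgu + 2bg + 2bu + b + 2gu + g + u ∈ ℤ gives the required form.

2(4bgu + 2bg + 2bu + b + 2gu + g + u) + 1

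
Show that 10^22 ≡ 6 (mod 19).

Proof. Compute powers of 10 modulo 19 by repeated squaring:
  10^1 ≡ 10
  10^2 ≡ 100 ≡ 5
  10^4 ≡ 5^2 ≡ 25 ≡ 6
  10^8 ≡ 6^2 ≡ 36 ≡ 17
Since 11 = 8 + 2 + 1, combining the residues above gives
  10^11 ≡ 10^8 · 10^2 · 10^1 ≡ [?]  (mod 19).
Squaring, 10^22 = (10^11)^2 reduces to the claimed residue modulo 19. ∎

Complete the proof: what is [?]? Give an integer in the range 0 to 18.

10^8 · 10^2 · 10^1 ≡ 17 · 5 · 10 = 850.
850 mod 19 = 14, so 10^11 ≡ 14 (mod 19).

14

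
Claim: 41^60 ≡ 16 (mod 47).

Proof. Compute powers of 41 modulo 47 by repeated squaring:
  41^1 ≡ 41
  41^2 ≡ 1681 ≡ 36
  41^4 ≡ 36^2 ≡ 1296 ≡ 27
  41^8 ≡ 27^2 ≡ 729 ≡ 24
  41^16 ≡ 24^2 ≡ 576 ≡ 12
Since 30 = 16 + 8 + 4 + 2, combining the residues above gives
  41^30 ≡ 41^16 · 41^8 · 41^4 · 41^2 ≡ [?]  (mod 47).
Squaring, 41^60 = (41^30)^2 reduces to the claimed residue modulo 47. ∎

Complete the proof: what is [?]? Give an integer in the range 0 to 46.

41^16 · 41^8 · 41^4 · 41^2 ≡ 12 · 24 · 27 · 36 = 279936.
279936 mod 47 = 4, so 41^30 ≡ 4 (mod 47).

4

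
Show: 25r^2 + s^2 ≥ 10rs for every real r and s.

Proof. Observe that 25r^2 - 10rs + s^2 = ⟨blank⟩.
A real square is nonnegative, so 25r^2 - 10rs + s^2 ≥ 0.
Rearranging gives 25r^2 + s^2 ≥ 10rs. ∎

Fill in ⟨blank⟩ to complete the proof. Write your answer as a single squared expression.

(5r - s)^2

25r^2 - 10rs + s^2 is a perfect-square trinomial: the outer terms are (5r)^2 and (s)^2, and the cross term is -2·5r·s.
So 25r^2 - 10rs + s^2 = (5r - s)^2 ≥ 0.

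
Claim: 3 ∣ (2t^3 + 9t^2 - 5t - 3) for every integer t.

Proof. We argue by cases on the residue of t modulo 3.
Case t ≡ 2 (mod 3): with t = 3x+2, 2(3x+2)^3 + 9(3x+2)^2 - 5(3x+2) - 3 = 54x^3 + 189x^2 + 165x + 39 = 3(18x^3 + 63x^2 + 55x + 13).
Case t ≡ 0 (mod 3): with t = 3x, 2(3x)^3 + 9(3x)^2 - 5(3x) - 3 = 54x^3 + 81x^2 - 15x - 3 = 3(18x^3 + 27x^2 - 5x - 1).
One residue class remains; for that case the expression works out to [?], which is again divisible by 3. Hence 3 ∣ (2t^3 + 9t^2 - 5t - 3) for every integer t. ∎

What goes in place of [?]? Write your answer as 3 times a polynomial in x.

The residues treated are {2, 0}, so the missing case is t ≡ 1 (mod 3); write t = 3x+1.
Then 2(3x+1)^3 + 9(3x+1)^2 - 5(3x+1) - 3 = 54x^3 + 135x^2 + 57x + 3 = 3(18x^3 + 45x^2 + 19x + 1).

3(18x^3 + 45x^2 + 19x + 1)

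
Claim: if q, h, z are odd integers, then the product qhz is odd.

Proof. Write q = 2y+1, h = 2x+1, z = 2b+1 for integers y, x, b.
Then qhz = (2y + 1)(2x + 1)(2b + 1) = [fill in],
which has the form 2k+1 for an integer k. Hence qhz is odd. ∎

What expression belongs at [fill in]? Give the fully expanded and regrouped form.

(2y + 1)(2x + 1)(2b + 1) = 8bxy + 4bx + 4by + 2b + 4xy + 2x + 2y + 1
= 2(4bxy + 2bx + 2by + b + 2xy + x + y) + 1.
Since 4bxy + 2bx + 2by + b + 2xy + x + y is an integer, the product is of the form 2k+1 for an integer k.

2(4bxy + 2bx + 2by + b + 2xy + x + y) + 1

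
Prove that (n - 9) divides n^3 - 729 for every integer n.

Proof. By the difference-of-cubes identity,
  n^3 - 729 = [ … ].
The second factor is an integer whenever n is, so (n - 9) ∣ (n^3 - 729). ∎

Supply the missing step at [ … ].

(n - 9)(n^2 + 9n + 81)

a^3 - b^3 = (a - b)(a^2 + ab + b^2). With a = n, b = 9:
n^3 - 729 = (n - 9)(n^2 + 9n + 81).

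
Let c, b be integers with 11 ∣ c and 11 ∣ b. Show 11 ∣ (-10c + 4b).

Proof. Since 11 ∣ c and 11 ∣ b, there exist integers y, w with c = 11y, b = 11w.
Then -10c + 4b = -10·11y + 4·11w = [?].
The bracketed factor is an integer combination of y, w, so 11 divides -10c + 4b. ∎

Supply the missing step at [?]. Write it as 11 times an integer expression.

11(4w - 10y)

Pull the common 11 out of every term: -10·11y + 4·11w = 11(4w - 10y).
4w - 10y is an integer, which exhibits the divisibility.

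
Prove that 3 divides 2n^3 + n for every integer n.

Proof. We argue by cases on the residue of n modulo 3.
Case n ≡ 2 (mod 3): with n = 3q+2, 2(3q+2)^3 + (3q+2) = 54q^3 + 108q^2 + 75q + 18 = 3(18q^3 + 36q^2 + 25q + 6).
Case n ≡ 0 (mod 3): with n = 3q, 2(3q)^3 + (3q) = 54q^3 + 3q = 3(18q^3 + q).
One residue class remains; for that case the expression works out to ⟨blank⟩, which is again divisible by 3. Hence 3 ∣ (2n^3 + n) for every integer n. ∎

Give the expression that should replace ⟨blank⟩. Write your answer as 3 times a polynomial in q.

3(18q^3 + 18q^2 + 7q + 1)

Only n ≡ 1 (mod 3) is unaccounted for. Put n = 3q+1:
2(3q+1)^3 + (3q+1) expands to 54q^3 + 54q^2 + 21q + 3,
and factoring out 3 leaves 3(18q^3 + 18q^2 + 7q + 1).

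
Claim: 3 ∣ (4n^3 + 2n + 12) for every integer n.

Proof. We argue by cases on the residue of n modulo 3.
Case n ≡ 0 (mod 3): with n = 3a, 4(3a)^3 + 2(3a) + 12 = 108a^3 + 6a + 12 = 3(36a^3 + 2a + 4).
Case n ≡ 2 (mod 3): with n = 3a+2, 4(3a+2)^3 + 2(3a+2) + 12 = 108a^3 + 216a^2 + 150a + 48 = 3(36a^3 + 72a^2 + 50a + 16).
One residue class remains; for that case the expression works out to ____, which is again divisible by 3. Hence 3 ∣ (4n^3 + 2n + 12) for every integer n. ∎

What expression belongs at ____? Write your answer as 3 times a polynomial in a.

3(36a^3 + 36a^2 + 14a + 6)

The residues treated are {0, 2}, so the missing case is n ≡ 1 (mod 3); write n = 3a+1.
Then 4(3a+1)^3 + 2(3a+1) + 12 = 108a^3 + 108a^2 + 42a + 18 = 3(36a^3 + 36a^2 + 14a + 6).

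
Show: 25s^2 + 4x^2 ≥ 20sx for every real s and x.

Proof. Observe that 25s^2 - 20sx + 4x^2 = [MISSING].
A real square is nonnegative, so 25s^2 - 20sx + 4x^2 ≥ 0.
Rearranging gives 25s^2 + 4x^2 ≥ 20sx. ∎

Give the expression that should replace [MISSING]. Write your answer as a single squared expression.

(5s - 2x)^2

25s^2 - 20sx + 4x^2 is a perfect-square trinomial: the outer terms are (5s)^2 and (2x)^2, and the cross term is -2·5s·2x.
So 25s^2 - 20sx + 4x^2 = (5s - 2x)^2 ≥ 0.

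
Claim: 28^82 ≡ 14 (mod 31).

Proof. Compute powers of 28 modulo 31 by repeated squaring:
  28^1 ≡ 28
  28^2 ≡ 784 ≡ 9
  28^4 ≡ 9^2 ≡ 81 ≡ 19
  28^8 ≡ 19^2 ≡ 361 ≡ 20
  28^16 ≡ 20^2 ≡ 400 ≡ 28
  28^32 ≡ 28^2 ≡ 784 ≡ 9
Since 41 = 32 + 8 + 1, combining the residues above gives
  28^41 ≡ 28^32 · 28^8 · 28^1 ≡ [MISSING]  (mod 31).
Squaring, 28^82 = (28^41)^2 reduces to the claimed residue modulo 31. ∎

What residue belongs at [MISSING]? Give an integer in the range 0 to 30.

28^32 · 28^8 · 28^1 ≡ 9 · 20 · 28 = 5040.
5040 mod 31 = 18, so 28^41 ≡ 18 (mod 31).

18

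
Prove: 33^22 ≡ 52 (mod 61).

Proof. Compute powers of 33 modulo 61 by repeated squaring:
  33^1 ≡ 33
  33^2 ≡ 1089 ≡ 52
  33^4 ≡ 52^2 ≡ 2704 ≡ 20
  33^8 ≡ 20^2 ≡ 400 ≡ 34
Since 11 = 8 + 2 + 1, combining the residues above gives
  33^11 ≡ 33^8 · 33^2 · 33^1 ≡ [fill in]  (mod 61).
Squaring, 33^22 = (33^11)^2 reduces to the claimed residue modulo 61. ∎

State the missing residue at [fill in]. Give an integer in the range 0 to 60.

28

Multiply the listed residues: 34 · 52 · 33 = 1768 → 58344.
Reducing modulo 61: 58344 = 956·61 + 28, so 33^11 ≡ 28.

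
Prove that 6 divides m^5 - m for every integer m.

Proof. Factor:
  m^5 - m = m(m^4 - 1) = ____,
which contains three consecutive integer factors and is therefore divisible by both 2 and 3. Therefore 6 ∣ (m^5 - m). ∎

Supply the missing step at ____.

m^4 - 1 = (m^2 - 1)(m^2 + 1), and m^2 - 1 = (m-1)(m+1).
So m(m^4 - 1) = (m - 1)m(m + 1)(m^2 + 1).

(m - 1)m(m + 1)(m^2 + 1)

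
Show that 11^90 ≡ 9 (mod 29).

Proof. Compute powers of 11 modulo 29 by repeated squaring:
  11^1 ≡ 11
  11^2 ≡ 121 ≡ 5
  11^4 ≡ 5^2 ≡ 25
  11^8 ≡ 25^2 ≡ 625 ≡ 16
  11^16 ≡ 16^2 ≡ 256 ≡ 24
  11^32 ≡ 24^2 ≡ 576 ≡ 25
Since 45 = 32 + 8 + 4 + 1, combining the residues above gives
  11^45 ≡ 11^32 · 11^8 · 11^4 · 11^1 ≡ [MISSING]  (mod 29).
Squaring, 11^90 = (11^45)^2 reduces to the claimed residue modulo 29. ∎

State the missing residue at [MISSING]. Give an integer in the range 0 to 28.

3

11^32 · 11^8 · 11^4 · 11^1 ≡ 25 · 16 · 25 · 11 = 110000.
110000 mod 29 = 3, so 11^45 ≡ 3 (mod 29).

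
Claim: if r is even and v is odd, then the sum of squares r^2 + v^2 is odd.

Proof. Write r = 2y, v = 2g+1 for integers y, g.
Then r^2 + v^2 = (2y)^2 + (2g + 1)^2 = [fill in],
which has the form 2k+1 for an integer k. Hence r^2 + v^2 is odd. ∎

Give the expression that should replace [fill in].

Expanding: (2y)^2 + (2g + 1)^2 = 4g^2 + 4g + 4y^2 + 1.
Every term except the constant is even, so this is 2(2g^2 + 2g + 2y^2) + 1,
and 2g^2 + 2g + 2y^2 ∈ ℤ gives the required form.

2(2g^2 + 2g + 2y^2) + 1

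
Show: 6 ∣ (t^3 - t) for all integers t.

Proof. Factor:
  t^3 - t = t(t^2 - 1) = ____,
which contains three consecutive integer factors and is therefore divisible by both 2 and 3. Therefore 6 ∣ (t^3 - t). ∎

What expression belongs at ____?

t(t^2 - 1) = t(t - 1)(t + 1) = (t - 1)t(t + 1).
These three factors are consecutive integers, so their product is divisible by 6.

(t - 1)t(t + 1)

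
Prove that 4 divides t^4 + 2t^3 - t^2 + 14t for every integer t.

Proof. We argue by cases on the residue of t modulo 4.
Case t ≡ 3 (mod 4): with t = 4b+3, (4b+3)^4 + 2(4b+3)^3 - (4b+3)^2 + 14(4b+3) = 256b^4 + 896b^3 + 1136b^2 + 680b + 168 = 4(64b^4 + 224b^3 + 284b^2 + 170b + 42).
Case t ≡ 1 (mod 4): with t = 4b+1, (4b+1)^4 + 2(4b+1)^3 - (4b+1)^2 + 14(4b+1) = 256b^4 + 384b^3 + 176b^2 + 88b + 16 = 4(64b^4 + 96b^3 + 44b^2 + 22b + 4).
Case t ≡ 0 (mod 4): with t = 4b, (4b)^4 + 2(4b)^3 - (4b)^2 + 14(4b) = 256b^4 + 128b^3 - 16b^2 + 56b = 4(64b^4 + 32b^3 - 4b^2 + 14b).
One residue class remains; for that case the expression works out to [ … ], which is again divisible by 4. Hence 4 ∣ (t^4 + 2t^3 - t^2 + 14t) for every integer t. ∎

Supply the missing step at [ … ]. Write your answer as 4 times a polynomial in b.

The residues treated are {3, 1, 0}, so the missing case is t ≡ 2 (mod 4); write t = 4b+2.
Then (4b+2)^4 + 2(4b+2)^3 - (4b+2)^2 + 14(4b+2) = 256b^4 + 640b^3 + 560b^2 + 264b + 56 = 4(64b^4 + 160b^3 + 140b^2 + 66b + 14).

4(64b^4 + 160b^3 + 140b^2 + 66b + 14)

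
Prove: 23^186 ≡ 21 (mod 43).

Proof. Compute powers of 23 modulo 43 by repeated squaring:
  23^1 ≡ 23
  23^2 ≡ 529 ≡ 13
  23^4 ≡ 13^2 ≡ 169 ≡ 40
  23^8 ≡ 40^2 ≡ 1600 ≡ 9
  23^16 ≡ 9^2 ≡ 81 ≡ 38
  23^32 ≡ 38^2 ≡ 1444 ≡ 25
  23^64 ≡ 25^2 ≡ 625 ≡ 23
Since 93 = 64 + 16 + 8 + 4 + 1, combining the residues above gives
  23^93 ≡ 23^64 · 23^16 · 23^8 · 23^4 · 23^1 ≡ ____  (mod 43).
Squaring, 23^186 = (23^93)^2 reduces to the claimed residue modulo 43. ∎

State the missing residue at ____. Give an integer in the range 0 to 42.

35

Multiply the listed residues: 23 · 38 · 9 · 40 · 23 = 874 → 7866 → 314640 → 7236720.
Reducing modulo 43: 7236720 = 168295·43 + 35, so 23^93 ≡ 35.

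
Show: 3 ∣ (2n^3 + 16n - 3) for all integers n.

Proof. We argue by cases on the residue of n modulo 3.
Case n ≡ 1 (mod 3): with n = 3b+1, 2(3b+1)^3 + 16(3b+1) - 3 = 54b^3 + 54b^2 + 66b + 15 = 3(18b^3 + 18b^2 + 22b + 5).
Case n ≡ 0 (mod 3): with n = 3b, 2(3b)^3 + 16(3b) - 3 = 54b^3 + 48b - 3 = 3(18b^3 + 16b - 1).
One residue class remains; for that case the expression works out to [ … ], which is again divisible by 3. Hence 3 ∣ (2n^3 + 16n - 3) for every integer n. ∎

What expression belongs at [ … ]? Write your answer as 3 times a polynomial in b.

The residues treated are {1, 0}, so the missing case is n ≡ 2 (mod 3); write n = 3b+2.
Then 2(3b+2)^3 + 16(3b+2) - 3 = 54b^3 + 108b^2 + 120b + 45 = 3(18b^3 + 36b^2 + 40b + 15).

3(18b^3 + 36b^2 + 40b + 15)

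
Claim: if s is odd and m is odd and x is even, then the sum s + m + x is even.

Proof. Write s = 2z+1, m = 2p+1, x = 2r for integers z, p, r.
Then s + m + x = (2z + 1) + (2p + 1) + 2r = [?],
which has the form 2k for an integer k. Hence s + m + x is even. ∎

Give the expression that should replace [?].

2(p + r + z + 1)

Expanding: (2z + 1) + (2p + 1) + 2r = 2p + 2r + 2z + 2.
Every term is even; pulling out the factor of 2 gives 2(p + r + z + 1).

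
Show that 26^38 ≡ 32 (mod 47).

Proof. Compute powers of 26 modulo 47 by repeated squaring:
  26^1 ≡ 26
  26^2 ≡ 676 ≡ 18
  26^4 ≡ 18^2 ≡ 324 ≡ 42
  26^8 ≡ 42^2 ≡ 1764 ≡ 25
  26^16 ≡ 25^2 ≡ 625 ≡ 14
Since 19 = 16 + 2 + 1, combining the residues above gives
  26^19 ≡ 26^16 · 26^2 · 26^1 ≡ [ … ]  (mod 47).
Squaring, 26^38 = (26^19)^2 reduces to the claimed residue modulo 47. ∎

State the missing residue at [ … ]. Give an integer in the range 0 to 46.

19

26^16 · 26^2 · 26^1 ≡ 14 · 18 · 26 = 6552.
6552 mod 47 = 19, so 26^19 ≡ 19 (mod 47).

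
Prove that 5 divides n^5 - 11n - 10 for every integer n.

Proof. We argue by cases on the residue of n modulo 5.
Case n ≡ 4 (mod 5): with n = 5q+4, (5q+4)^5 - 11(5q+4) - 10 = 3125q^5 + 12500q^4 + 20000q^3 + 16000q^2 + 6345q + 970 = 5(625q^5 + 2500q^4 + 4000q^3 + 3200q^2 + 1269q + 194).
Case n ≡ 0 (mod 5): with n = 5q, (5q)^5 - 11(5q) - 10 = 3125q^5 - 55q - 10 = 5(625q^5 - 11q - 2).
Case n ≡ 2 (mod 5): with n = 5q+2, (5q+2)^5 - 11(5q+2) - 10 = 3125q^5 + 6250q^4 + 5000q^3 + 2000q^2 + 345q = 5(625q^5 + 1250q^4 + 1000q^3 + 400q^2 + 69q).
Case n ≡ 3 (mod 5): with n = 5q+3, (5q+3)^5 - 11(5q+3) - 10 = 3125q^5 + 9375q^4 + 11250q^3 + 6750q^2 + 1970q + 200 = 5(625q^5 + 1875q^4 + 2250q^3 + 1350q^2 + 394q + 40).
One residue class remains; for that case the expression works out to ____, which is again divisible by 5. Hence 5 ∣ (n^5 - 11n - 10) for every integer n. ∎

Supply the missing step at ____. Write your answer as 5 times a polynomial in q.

5(625q^5 + 625q^4 + 250q^3 + 50q^2 - 6q - 4)

Only n ≡ 1 (mod 5) is unaccounted for. Put n = 5q+1:
(5q+1)^5 - 11(5q+1) - 10 expands to 3125q^5 + 3125q^4 + 1250q^3 + 250q^2 - 30q - 20,
and factoring out 5 leaves 5(625q^5 + 625q^4 + 250q^3 + 50q^2 - 6q - 4).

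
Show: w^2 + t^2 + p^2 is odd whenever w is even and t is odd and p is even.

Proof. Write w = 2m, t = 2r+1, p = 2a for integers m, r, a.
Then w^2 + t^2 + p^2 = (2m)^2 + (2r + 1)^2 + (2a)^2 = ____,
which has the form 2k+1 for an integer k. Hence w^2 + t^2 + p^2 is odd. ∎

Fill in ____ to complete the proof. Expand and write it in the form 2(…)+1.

2(2a^2 + 2m^2 + 2r^2 + 2r) + 1

Expanding: (2m)^2 + (2r + 1)^2 + (2a)^2 = 4a^2 + 4m^2 + 4r^2 + 4r + 1.
Every term except the constant is even, so this is 2(2a^2 + 2m^2 + 2r^2 + 2r) + 1,
and 2a^2 + 2m^2 + 2r^2 + 2r ∈ ℤ gives the required form.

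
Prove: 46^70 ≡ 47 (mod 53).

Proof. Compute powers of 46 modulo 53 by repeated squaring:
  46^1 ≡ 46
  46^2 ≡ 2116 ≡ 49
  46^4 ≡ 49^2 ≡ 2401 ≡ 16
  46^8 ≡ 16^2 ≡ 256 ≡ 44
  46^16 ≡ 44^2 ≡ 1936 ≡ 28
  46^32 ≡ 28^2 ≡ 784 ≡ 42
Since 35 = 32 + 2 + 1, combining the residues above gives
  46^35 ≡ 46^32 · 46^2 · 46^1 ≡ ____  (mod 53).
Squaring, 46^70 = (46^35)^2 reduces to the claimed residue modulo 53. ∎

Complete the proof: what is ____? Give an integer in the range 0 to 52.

Multiply the listed residues: 42 · 49 · 46 = 2058 → 94668.
Reducing modulo 53: 94668 = 1786·53 + 10, so 46^35 ≡ 10.

10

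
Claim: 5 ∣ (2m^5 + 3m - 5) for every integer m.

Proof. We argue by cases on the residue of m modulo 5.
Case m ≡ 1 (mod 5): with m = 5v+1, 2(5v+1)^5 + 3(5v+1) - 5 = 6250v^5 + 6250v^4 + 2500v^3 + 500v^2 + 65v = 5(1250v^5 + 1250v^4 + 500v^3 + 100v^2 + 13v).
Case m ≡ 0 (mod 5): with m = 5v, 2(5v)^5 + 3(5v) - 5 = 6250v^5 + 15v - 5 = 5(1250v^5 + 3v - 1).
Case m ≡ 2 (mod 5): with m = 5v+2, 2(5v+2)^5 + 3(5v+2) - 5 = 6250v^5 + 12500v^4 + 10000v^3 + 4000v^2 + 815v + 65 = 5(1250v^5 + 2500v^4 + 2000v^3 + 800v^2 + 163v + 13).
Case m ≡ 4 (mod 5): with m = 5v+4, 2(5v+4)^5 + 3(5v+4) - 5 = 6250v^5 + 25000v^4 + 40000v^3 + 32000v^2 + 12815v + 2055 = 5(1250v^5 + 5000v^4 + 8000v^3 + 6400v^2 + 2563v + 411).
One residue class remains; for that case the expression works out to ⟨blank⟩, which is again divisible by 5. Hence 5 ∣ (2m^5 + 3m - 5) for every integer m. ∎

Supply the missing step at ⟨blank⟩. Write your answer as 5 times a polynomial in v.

Only m ≡ 3 (mod 5) is unaccounted for. Put m = 5v+3:
2(5v+3)^5 + 3(5v+3) - 5 expands to 6250v^5 + 18750v^4 + 22500v^3 + 13500v^2 + 4065v + 490,
and factoring out 5 leaves 5(1250v^5 + 3750v^4 + 4500v^3 + 2700v^2 + 813v + 98).

5(1250v^5 + 3750v^4 + 4500v^3 + 2700v^2 + 813v + 98)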